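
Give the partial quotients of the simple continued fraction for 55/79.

[0; 1, 2, 3, 2, 3]

Run the Euclidean algorithm on 55 and 79; the successive quotients are the partial quotients a_0, a_1, ... (each step inverts the fractional part left over by the previous one):
  55 = 0*79 + 55, so a_0 = 0.
  79 = 1*55 + 24, so a_1 = 1.
  55 = 2*24 + 7, so a_2 = 2.
  24 = 3*7 + 3, so a_3 = 3.
  7 = 2*3 + 1, so a_4 = 2.
  3 = 3*1 + 0, so a_5 = 3.
The remainder reaches 0 after 6 divisions, so the expansion has 6 partial quotients, read off in order.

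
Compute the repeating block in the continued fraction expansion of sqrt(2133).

Write x_i = (sqrt(2133) + m_i)/d_i with (m_0, d_0) = (0, 1). a_0 = floor(sqrt(2133)) = 46, since 46^2 = 2116 <= 2133 < 2209 = 47^2.
Iterate m_{i+1} = d_i*a_i - m_i, d_{i+1} = (2133 - m_{i+1}^2)/d_i, a_{i+1} = floor((a_0 + m_{i+1})/d_{i+1}):
  m_1 = 1*46 - 0 = 46, d_1 = (2133 - 46^2)/1 = 17/1 = 17, a_1 = floor((46 + 46)/17) = 5.
  m_2 = 17*5 - 46 = 39, d_2 = (2133 - 39^2)/17 = 612/17 = 36, a_2 = floor((46 + 39)/36) = 2.
  m_3 = 36*2 - 39 = 33, d_3 = (2133 - 33^2)/36 = 1044/36 = 29, a_3 = floor((46 + 33)/29) = 2.
  m_4 = 29*2 - 33 = 25, d_4 = (2133 - 25^2)/29 = 1508/29 = 52, a_4 = floor((46 + 25)/52) = 1.
  m_5 = 52*1 - 25 = 27, d_5 = (2133 - 27^2)/52 = 1404/52 = 27, a_5 = floor((46 + 27)/27) = 2.
  m_6 = 27*2 - 27 = 27, d_6 = (2133 - 27^2)/27 = 1404/27 = 52, a_6 = floor((46 + 27)/52) = 1.
  m_7 = 52*1 - 27 = 25, d_7 = (2133 - 25^2)/52 = 1508/52 = 29, a_7 = floor((46 + 25)/29) = 2.
  m_8 = 29*2 - 25 = 33, d_8 = (2133 - 33^2)/29 = 1044/29 = 36, a_8 = floor((46 + 33)/36) = 2.
  m_9 = 36*2 - 33 = 39, d_9 = (2133 - 39^2)/36 = 612/36 = 17, a_9 = floor((46 + 39)/17) = 5.
  m_10 = 17*5 - 39 = 46, d_10 = (2133 - 46^2)/17 = 17/17 = 1, a_10 = floor((46 + 46)/1) = 92.
  m_11 = 1*92 - 46 = 46, d_11 = (2133 - 46^2)/1 = 17/1 = 17: (m_11, d_11) = (m_1, d_1) = (46, 17), so from here the quotients repeat a_1, ..., a_10; the period length is 10.
Hence the expansion of sqrt(2133) is a_0 = 46 followed by the repeating block 5, 2, 2, 1, 2, 1, 2, 2, 5, 92 (period 10).

[46; (5, 2, 2, 1, 2, 1, 2, 2, 5, 92)]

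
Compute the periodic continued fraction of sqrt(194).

Write x_i = (sqrt(194) + m_i)/d_i with (m_0, d_0) = (0, 1). a_0 = floor(sqrt(194)) = 13, since 13^2 = 169 <= 194 < 196 = 14^2.
Iterate m_{i+1} = d_i*a_i - m_i, d_{i+1} = (194 - m_{i+1}^2)/d_i, a_{i+1} = floor((a_0 + m_{i+1})/d_{i+1}):
  m_1 = 1*13 - 0 = 13, d_1 = (194 - 13^2)/1 = 25/1 = 25, a_1 = floor((13 + 13)/25) = 1.
  m_2 = 25*1 - 13 = 12, d_2 = (194 - 12^2)/25 = 50/25 = 2, a_2 = floor((13 + 12)/2) = 12.
  m_3 = 2*12 - 12 = 12, d_3 = (194 - 12^2)/2 = 50/2 = 25, a_3 = floor((13 + 12)/25) = 1.
  m_4 = 25*1 - 12 = 13, d_4 = (194 - 13^2)/25 = 25/25 = 1, a_4 = floor((13 + 13)/1) = 26.
  m_5 = 1*26 - 13 = 13, d_5 = (194 - 13^2)/1 = 25/1 = 25: (m_5, d_5) = (m_1, d_1) = (13, 25), so from here the quotients repeat a_1, ..., a_4; the period length is 4.
Hence the expansion of sqrt(194) is a_0 = 13 followed by the repeating block 1, 12, 1, 26 (period 4).

[13; (1, 12, 1, 26)]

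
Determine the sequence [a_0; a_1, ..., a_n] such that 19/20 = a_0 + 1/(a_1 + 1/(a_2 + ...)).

Run the Euclidean algorithm on 19 and 20; the successive quotients are the partial quotients a_0, a_1, ... (each step inverts the fractional part left over by the previous one):
  19 = 0*20 + 19, so a_0 = 0.
  20 = 1*19 + 1, so a_1 = 1.
  19 = 19*1 + 0, so a_2 = 19.
The remainder reaches 0 after 3 divisions, so the expansion has 3 partial quotients, read off in order.

[0; 1, 19]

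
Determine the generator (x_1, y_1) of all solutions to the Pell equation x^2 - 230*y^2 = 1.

First expand sqrt(230) as a continued fraction. With x_i = (sqrt(230) + m_i)/d_i and (m_0, d_0) = (0, 1): a_0 = floor(sqrt(230)) = 15, since 15^2 = 225 <= 230 < 256 = 16^2.
Iterate m_{i+1} = d_i*a_i - m_i, d_{i+1} = (230 - m_{i+1}^2)/d_i, a_{i+1} = floor((a_0 + m_{i+1})/d_{i+1}):
  m_1 = 1*15 - 0 = 15, d_1 = (230 - 15^2)/1 = 5/1 = 5, a_1 = floor((15 + 15)/5) = 6.
  m_2 = 5*6 - 15 = 15, d_2 = (230 - 15^2)/5 = 5/5 = 1, a_2 = floor((15 + 15)/1) = 30.
  m_3 = 1*30 - 15 = 15, d_3 = (230 - 15^2)/1 = 5/1 = 5: (m_3, d_3) = (m_1, d_1) = (15, 5), so from here the quotients repeat a_1, a_2; the period length is 2.
So sqrt(230) = [15; (6, 30)] with period length k = 2.
k is even, so the fundamental solution of x^2 - 230y^2 = 1 is (p_{k-1}, q_{k-1}) = (p_1, q_1); compute convergents through index 1.
Convergents (p_i = a_i*p_{i-1} + p_{i-2}, q_i = a_i*q_{i-1} + q_{i-2} with p_{-2}=0, p_{-1}=1, q_{-2}=1, q_{-1}=0):
  i=0: a_0=15, p_0 = 15*1 + 0 = 15, q_0 = 15*0 + 1 = 1.
  i=1: a_1=6, p_1 = 6*15 + 1 = 91, q_1 = 6*1 + 0 = 6.
Check: 91^2 - 230*6^2 = 8281 - 8280 = 1, so (x, y) = (91, 6) solves the equation, and by the theorem it is the least positive solution.

(x, y) = (91, 6)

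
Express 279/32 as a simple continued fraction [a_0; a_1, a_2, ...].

Run the Euclidean algorithm on 279 and 32; the successive quotients are the partial quotients a_0, a_1, ... (each step inverts the fractional part left over by the previous one):
  279 = 8*32 + 23, so a_0 = 8.
  32 = 1*23 + 9, so a_1 = 1.
  23 = 2*9 + 5, so a_2 = 2.
  9 = 1*5 + 4, so a_3 = 1.
  5 = 1*4 + 1, so a_4 = 1.
  4 = 4*1 + 0, so a_5 = 4.
The remainder reaches 0 after 6 divisions, so the expansion has 6 partial quotients, read off in order.

[8; 1, 2, 1, 1, 4]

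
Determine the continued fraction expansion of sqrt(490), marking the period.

Write x_i = (sqrt(490) + m_i)/d_i with (m_0, d_0) = (0, 1). a_0 = floor(sqrt(490)) = 22, since 22^2 = 484 <= 490 < 529 = 23^2.
Iterate m_{i+1} = d_i*a_i - m_i, d_{i+1} = (490 - m_{i+1}^2)/d_i, a_{i+1} = floor((a_0 + m_{i+1})/d_{i+1}):
  m_1 = 1*22 - 0 = 22, d_1 = (490 - 22^2)/1 = 6/1 = 6, a_1 = floor((22 + 22)/6) = 7.
  m_2 = 6*7 - 22 = 20, d_2 = (490 - 20^2)/6 = 90/6 = 15, a_2 = floor((22 + 20)/15) = 2.
  m_3 = 15*2 - 20 = 10, d_3 = (490 - 10^2)/15 = 390/15 = 26, a_3 = floor((22 + 10)/26) = 1.
  m_4 = 26*1 - 10 = 16, d_4 = (490 - 16^2)/26 = 234/26 = 9, a_4 = floor((22 + 16)/9) = 4.
  m_5 = 9*4 - 16 = 20, d_5 = (490 - 20^2)/9 = 90/9 = 10, a_5 = floor((22 + 20)/10) = 4.
  m_6 = 10*4 - 20 = 20, d_6 = (490 - 20^2)/10 = 90/10 = 9, a_6 = floor((22 + 20)/9) = 4.
  m_7 = 9*4 - 20 = 16, d_7 = (490 - 16^2)/9 = 234/9 = 26, a_7 = floor((22 + 16)/26) = 1.
  m_8 = 26*1 - 16 = 10, d_8 = (490 - 10^2)/26 = 390/26 = 15, a_8 = floor((22 + 10)/15) = 2.
  m_9 = 15*2 - 10 = 20, d_9 = (490 - 20^2)/15 = 90/15 = 6, a_9 = floor((22 + 20)/6) = 7.
  m_10 = 6*7 - 20 = 22, d_10 = (490 - 22^2)/6 = 6/6 = 1, a_10 = floor((22 + 22)/1) = 44.
  m_11 = 1*44 - 22 = 22, d_11 = (490 - 22^2)/1 = 6/1 = 6: (m_11, d_11) = (m_1, d_1) = (22, 6), so from here the quotients repeat a_1, ..., a_10; the period length is 10.
Hence the expansion of sqrt(490) is a_0 = 22 followed by the repeating block 7, 2, 1, 4, 4, 4, 1, 2, 7, 44 (period 10).

[22; (7, 2, 1, 4, 4, 4, 1, 2, 7, 44)]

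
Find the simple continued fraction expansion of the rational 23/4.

[5; 1, 3]

Run the Euclidean algorithm on 23 and 4; the successive quotients are the partial quotients a_0, a_1, ... (each step inverts the fractional part left over by the previous one):
  23 = 5*4 + 3, so a_0 = 5.
  4 = 1*3 + 1, so a_1 = 1.
  3 = 3*1 + 0, so a_2 = 3.
The remainder reaches 0 after 3 divisions, so the expansion has 3 partial quotients, read off in order.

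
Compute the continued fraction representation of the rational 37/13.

Run the Euclidean algorithm on 37 and 13; the successive quotients are the partial quotients a_0, a_1, ... (each step inverts the fractional part left over by the previous one):
  37 = 2*13 + 11, so a_0 = 2.
  13 = 1*11 + 2, so a_1 = 1.
  11 = 5*2 + 1, so a_2 = 5.
  2 = 2*1 + 0, so a_3 = 2.
The remainder reaches 0 after 4 divisions, so the expansion has 4 partial quotients, read off in order.

[2; 1, 5, 2]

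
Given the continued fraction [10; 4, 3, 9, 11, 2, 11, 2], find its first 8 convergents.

10/1, 41/4, 133/13, 1238/121, 13751/1344, 28740/2809, 329891/32243, 688522/67295

Using the convergent recurrence p_i = a_i*p_{i-1} + p_{i-2}, q_i = a_i*q_{i-1} + q_{i-2} with p_{-2}=0, p_{-1}=1, q_{-2}=1, q_{-1}=0:
  i=0: a_0=10, p_0 = 10*1 + 0 = 10, q_0 = 10*0 + 1 = 1.
  i=1: a_1=4, p_1 = 4*10 + 1 = 41, q_1 = 4*1 + 0 = 4.
  i=2: a_2=3, p_2 = 3*41 + 10 = 133, q_2 = 3*4 + 1 = 13.
  i=3: a_3=9, p_3 = 9*133 + 41 = 1238, q_3 = 9*13 + 4 = 121.
  i=4: a_4=11, p_4 = 11*1238 + 133 = 13751, q_4 = 11*121 + 13 = 1344.
  i=5: a_5=2, p_5 = 2*13751 + 1238 = 28740, q_5 = 2*1344 + 121 = 2809.
  i=6: a_6=11, p_6 = 11*28740 + 13751 = 329891, q_6 = 11*2809 + 1344 = 32243.
  i=7: a_7=2, p_7 = 2*329891 + 28740 = 688522, q_7 = 2*32243 + 2809 = 67295.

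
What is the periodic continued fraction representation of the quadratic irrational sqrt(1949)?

[44; (6, 1, 3, 1, 1, 3, 1, 6, 88)]

Write x_i = (sqrt(1949) + m_i)/d_i with (m_0, d_0) = (0, 1). a_0 = floor(sqrt(1949)) = 44, since 44^2 = 1936 <= 1949 < 2025 = 45^2.
Iterate m_{i+1} = d_i*a_i - m_i, d_{i+1} = (1949 - m_{i+1}^2)/d_i, a_{i+1} = floor((a_0 + m_{i+1})/d_{i+1}):
  m_1 = 1*44 - 0 = 44, d_1 = (1949 - 44^2)/1 = 13/1 = 13, a_1 = floor((44 + 44)/13) = 6.
  m_2 = 13*6 - 44 = 34, d_2 = (1949 - 34^2)/13 = 793/13 = 61, a_2 = floor((44 + 34)/61) = 1.
  m_3 = 61*1 - 34 = 27, d_3 = (1949 - 27^2)/61 = 1220/61 = 20, a_3 = floor((44 + 27)/20) = 3.
  m_4 = 20*3 - 27 = 33, d_4 = (1949 - 33^2)/20 = 860/20 = 43, a_4 = floor((44 + 33)/43) = 1.
  m_5 = 43*1 - 33 = 10, d_5 = (1949 - 10^2)/43 = 1849/43 = 43, a_5 = floor((44 + 10)/43) = 1.
  m_6 = 43*1 - 10 = 33, d_6 = (1949 - 33^2)/43 = 860/43 = 20, a_6 = floor((44 + 33)/20) = 3.
  m_7 = 20*3 - 33 = 27, d_7 = (1949 - 27^2)/20 = 1220/20 = 61, a_7 = floor((44 + 27)/61) = 1.
  m_8 = 61*1 - 27 = 34, d_8 = (1949 - 34^2)/61 = 793/61 = 13, a_8 = floor((44 + 34)/13) = 6.
  m_9 = 13*6 - 34 = 44, d_9 = (1949 - 44^2)/13 = 13/13 = 1, a_9 = floor((44 + 44)/1) = 88.
  m_10 = 1*88 - 44 = 44, d_10 = (1949 - 44^2)/1 = 13/1 = 13: (m_10, d_10) = (m_1, d_1) = (44, 13), so from here the quotients repeat a_1, ..., a_9; the period length is 9.
Hence the expansion of sqrt(1949) is a_0 = 44 followed by the repeating block 6, 1, 3, 1, 1, 3, 1, 6, 88 (period 9).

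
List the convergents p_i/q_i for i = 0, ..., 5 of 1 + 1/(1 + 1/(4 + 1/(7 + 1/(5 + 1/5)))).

Using the convergent recurrence p_i = a_i*p_{i-1} + p_{i-2}, q_i = a_i*q_{i-1} + q_{i-2} with p_{-2}=0, p_{-1}=1, q_{-2}=1, q_{-1}=0:
  i=0: a_0=1, p_0 = 1*1 + 0 = 1, q_0 = 1*0 + 1 = 1.
  i=1: a_1=1, p_1 = 1*1 + 1 = 2, q_1 = 1*1 + 0 = 1.
  i=2: a_2=4, p_2 = 4*2 + 1 = 9, q_2 = 4*1 + 1 = 5.
  i=3: a_3=7, p_3 = 7*9 + 2 = 65, q_3 = 7*5 + 1 = 36.
  i=4: a_4=5, p_4 = 5*65 + 9 = 334, q_4 = 5*36 + 5 = 185.
  i=5: a_5=5, p_5 = 5*334 + 65 = 1735, q_5 = 5*185 + 36 = 961.

1/1, 2/1, 9/5, 65/36, 334/185, 1735/961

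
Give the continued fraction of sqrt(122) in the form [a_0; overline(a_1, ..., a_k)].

Write x_i = (sqrt(122) + m_i)/d_i with (m_0, d_0) = (0, 1). a_0 = floor(sqrt(122)) = 11, since 11^2 = 121 <= 122 < 144 = 12^2.
Iterate m_{i+1} = d_i*a_i - m_i, d_{i+1} = (122 - m_{i+1}^2)/d_i, a_{i+1} = floor((a_0 + m_{i+1})/d_{i+1}):
  m_1 = 1*11 - 0 = 11, d_1 = (122 - 11^2)/1 = 1/1 = 1, a_1 = floor((11 + 11)/1) = 22.
  m_2 = 1*22 - 11 = 11, d_2 = (122 - 11^2)/1 = 1/1 = 1: (m_2, d_2) = (m_1, d_1) = (11, 1), so from here the quotient a_1 repeats; the period length is 1.
Hence the expansion of sqrt(122) is a_0 = 11 followed by the repeating block 22 (period 1).

[11; overline(22)]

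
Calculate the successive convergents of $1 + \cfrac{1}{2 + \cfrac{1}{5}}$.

Using the convergent recurrence p_i = a_i*p_{i-1} + p_{i-2}, q_i = a_i*q_{i-1} + q_{i-2} with p_{-2}=0, p_{-1}=1, q_{-2}=1, q_{-1}=0:
  i=0: a_0=1, p_0 = 1*1 + 0 = 1, q_0 = 1*0 + 1 = 1.
  i=1: a_1=2, p_1 = 2*1 + 1 = 3, q_1 = 2*1 + 0 = 2.
  i=2: a_2=5, p_2 = 5*3 + 1 = 16, q_2 = 5*2 + 1 = 11.

1/1, 3/2, 16/11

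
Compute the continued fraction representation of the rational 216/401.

Run the Euclidean algorithm on 216 and 401; the successive quotients are the partial quotients a_0, a_1, ... (each step inverts the fractional part left over by the previous one):
  216 = 0*401 + 216, so a_0 = 0.
  401 = 1*216 + 185, so a_1 = 1.
  216 = 1*185 + 31, so a_2 = 1.
  185 = 5*31 + 30, so a_3 = 5.
  31 = 1*30 + 1, so a_4 = 1.
  30 = 30*1 + 0, so a_5 = 30.
The remainder reaches 0 after 6 divisions, so the expansion has 6 partial quotients, read off in order.

[0; 1, 1, 5, 1, 30]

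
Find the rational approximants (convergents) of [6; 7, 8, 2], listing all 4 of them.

Using the convergent recurrence p_i = a_i*p_{i-1} + p_{i-2}, q_i = a_i*q_{i-1} + q_{i-2} with p_{-2}=0, p_{-1}=1, q_{-2}=1, q_{-1}=0:
  i=0: a_0=6, p_0 = 6*1 + 0 = 6, q_0 = 6*0 + 1 = 1.
  i=1: a_1=7, p_1 = 7*6 + 1 = 43, q_1 = 7*1 + 0 = 7.
  i=2: a_2=8, p_2 = 8*43 + 6 = 350, q_2 = 8*7 + 1 = 57.
  i=3: a_3=2, p_3 = 2*350 + 43 = 743, q_3 = 2*57 + 7 = 121.

6/1, 43/7, 350/57, 743/121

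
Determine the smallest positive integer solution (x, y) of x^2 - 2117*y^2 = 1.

First expand sqrt(2117) as a continued fraction. With x_i = (sqrt(2117) + m_i)/d_i and (m_0, d_0) = (0, 1): a_0 = floor(sqrt(2117)) = 46, since 46^2 = 2116 <= 2117 < 2209 = 47^2.
Iterate m_{i+1} = d_i*a_i - m_i, d_{i+1} = (2117 - m_{i+1}^2)/d_i, a_{i+1} = floor((a_0 + m_{i+1})/d_{i+1}):
  m_1 = 1*46 - 0 = 46, d_1 = (2117 - 46^2)/1 = 1/1 = 1, a_1 = floor((46 + 46)/1) = 92.
  m_2 = 1*92 - 46 = 46, d_2 = (2117 - 46^2)/1 = 1/1 = 1: (m_2, d_2) = (m_1, d_1) = (46, 1), so from here the quotient a_1 repeats; the period length is 1.
So sqrt(2117) = [46; (92)] with period length k = 1.
k is odd, so (p_{k-1}, q_{k-1}) only solves x^2 - 2117y^2 = -1 and the fundamental solution of x^2 - 2117y^2 = 1 is (p_{2k-1}, q_{2k-1}) = (p_1, q_1); compute convergents through index 1, running through the period twice.
Convergents (p_i = a_i*p_{i-1} + p_{i-2}, q_i = a_i*q_{i-1} + q_{i-2} with p_{-2}=0, p_{-1}=1, q_{-2}=1, q_{-1}=0):
  i=0: a_0=46, p_0 = 46*1 + 0 = 46, q_0 = 46*0 + 1 = 1.
  i=1: a_1=92, p_1 = 92*46 + 1 = 4233, q_1 = 92*1 + 0 = 92.
Indeed p_0^2 - 2117*q_0^2 = 2116 - 2117 = -1, not +1.
Check: 4233^2 - 2117*92^2 = 17918289 - 17918288 = 1, so (x, y) = (4233, 92) solves the equation, and by the theorem it is the least positive solution.

(x, y) = (4233, 92)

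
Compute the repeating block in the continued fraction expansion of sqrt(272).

Write x_i = (sqrt(272) + m_i)/d_i with (m_0, d_0) = (0, 1). a_0 = floor(sqrt(272)) = 16, since 16^2 = 256 <= 272 < 289 = 17^2.
Iterate m_{i+1} = d_i*a_i - m_i, d_{i+1} = (272 - m_{i+1}^2)/d_i, a_{i+1} = floor((a_0 + m_{i+1})/d_{i+1}):
  m_1 = 1*16 - 0 = 16, d_1 = (272 - 16^2)/1 = 16/1 = 16, a_1 = floor((16 + 16)/16) = 2.
  m_2 = 16*2 - 16 = 16, d_2 = (272 - 16^2)/16 = 16/16 = 1, a_2 = floor((16 + 16)/1) = 32.
  m_3 = 1*32 - 16 = 16, d_3 = (272 - 16^2)/1 = 16/1 = 16: (m_3, d_3) = (m_1, d_1) = (16, 16), so from here the quotients repeat a_1, a_2; the period length is 2.
Hence the expansion of sqrt(272) is a_0 = 16 followed by the repeating block 2, 32 (period 2).

[16; (2, 32)]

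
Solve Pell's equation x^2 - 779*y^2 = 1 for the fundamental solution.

First expand sqrt(779) as a continued fraction. With x_i = (sqrt(779) + m_i)/d_i and (m_0, d_0) = (0, 1): a_0 = floor(sqrt(779)) = 27, since 27^2 = 729 <= 779 < 784 = 28^2.
Iterate m_{i+1} = d_i*a_i - m_i, d_{i+1} = (779 - m_{i+1}^2)/d_i, a_{i+1} = floor((a_0 + m_{i+1})/d_{i+1}):
  m_1 = 1*27 - 0 = 27, d_1 = (779 - 27^2)/1 = 50/1 = 50, a_1 = floor((27 + 27)/50) = 1.
  m_2 = 50*1 - 27 = 23, d_2 = (779 - 23^2)/50 = 250/50 = 5, a_2 = floor((27 + 23)/5) = 10.
  m_3 = 5*10 - 23 = 27, d_3 = (779 - 27^2)/5 = 50/5 = 10, a_3 = floor((27 + 27)/10) = 5.
  m_4 = 10*5 - 27 = 23, d_4 = (779 - 23^2)/10 = 250/10 = 25, a_4 = floor((27 + 23)/25) = 2.
  m_5 = 25*2 - 23 = 27, d_5 = (779 - 27^2)/25 = 50/25 = 2, a_5 = floor((27 + 27)/2) = 27.
  m_6 = 2*27 - 27 = 27, d_6 = (779 - 27^2)/2 = 50/2 = 25, a_6 = floor((27 + 27)/25) = 2.
  m_7 = 25*2 - 27 = 23, d_7 = (779 - 23^2)/25 = 250/25 = 10, a_7 = floor((27 + 23)/10) = 5.
  m_8 = 10*5 - 23 = 27, d_8 = (779 - 27^2)/10 = 50/10 = 5, a_8 = floor((27 + 27)/5) = 10.
  m_9 = 5*10 - 27 = 23, d_9 = (779 - 23^2)/5 = 250/5 = 50, a_9 = floor((27 + 23)/50) = 1.
  m_10 = 50*1 - 23 = 27, d_10 = (779 - 27^2)/50 = 50/50 = 1, a_10 = floor((27 + 27)/1) = 54.
  m_11 = 1*54 - 27 = 27, d_11 = (779 - 27^2)/1 = 50/1 = 50: (m_11, d_11) = (m_1, d_1) = (27, 50), so from here the quotients repeat a_1, ..., a_10; the period length is 10.
So sqrt(779) = [27; (1, 10, 5, 2, 27, 2, 5, 10, 1, 54)] with period length k = 10.
k is even, so the fundamental solution of x^2 - 779y^2 = 1 is (p_{k-1}, q_{k-1}) = (p_9, q_9); compute convergents through index 9.
Convergents (p_i = a_i*p_{i-1} + p_{i-2}, q_i = a_i*q_{i-1} + q_{i-2} with p_{-2}=0, p_{-1}=1, q_{-2}=1, q_{-1}=0):
  i=0: a_0=27, p_0 = 27*1 + 0 = 27, q_0 = 27*0 + 1 = 1.
  i=1: a_1=1, p_1 = 1*27 + 1 = 28, q_1 = 1*1 + 0 = 1.
  i=2: a_2=10, p_2 = 10*28 + 27 = 307, q_2 = 10*1 + 1 = 11.
  i=3: a_3=5, p_3 = 5*307 + 28 = 1563, q_3 = 5*11 + 1 = 56.
  i=4: a_4=2, p_4 = 2*1563 + 307 = 3433, q_4 = 2*56 + 11 = 123.
  i=5: a_5=27, p_5 = 27*3433 + 1563 = 94254, q_5 = 27*123 + 56 = 3377.
  i=6: a_6=2, p_6 = 2*94254 + 3433 = 191941, q_6 = 2*3377 + 123 = 6877.
  i=7: a_7=5, p_7 = 5*191941 + 94254 = 1053959, q_7 = 5*6877 + 3377 = 37762.
  i=8: a_8=10, p_8 = 10*1053959 + 191941 = 10731531, q_8 = 10*37762 + 6877 = 384497.
  i=9: a_9=1, p_9 = 1*10731531 + 1053959 = 11785490, q_9 = 1*384497 + 37762 = 422259.
Check: 11785490^2 - 779*422259^2 = 138897774540100 - 138897774540099 = 1, so (x, y) = (11785490, 422259) solves the equation, and by the theorem it is the least positive solution.

(x, y) = (11785490, 422259)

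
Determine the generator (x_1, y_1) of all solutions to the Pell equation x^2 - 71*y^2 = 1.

(x, y) = (3480, 413)

First expand sqrt(71) as a continued fraction. With x_i = (sqrt(71) + m_i)/d_i and (m_0, d_0) = (0, 1): a_0 = floor(sqrt(71)) = 8, since 8^2 = 64 <= 71 < 81 = 9^2.
Iterate m_{i+1} = d_i*a_i - m_i, d_{i+1} = (71 - m_{i+1}^2)/d_i, a_{i+1} = floor((a_0 + m_{i+1})/d_{i+1}):
  m_1 = 1*8 - 0 = 8, d_1 = (71 - 8^2)/1 = 7/1 = 7, a_1 = floor((8 + 8)/7) = 2.
  m_2 = 7*2 - 8 = 6, d_2 = (71 - 6^2)/7 = 35/7 = 5, a_2 = floor((8 + 6)/5) = 2.
  m_3 = 5*2 - 6 = 4, d_3 = (71 - 4^2)/5 = 55/5 = 11, a_3 = floor((8 + 4)/11) = 1.
  m_4 = 11*1 - 4 = 7, d_4 = (71 - 7^2)/11 = 22/11 = 2, a_4 = floor((8 + 7)/2) = 7.
  m_5 = 2*7 - 7 = 7, d_5 = (71 - 7^2)/2 = 22/2 = 11, a_5 = floor((8 + 7)/11) = 1.
  m_6 = 11*1 - 7 = 4, d_6 = (71 - 4^2)/11 = 55/11 = 5, a_6 = floor((8 + 4)/5) = 2.
  m_7 = 5*2 - 4 = 6, d_7 = (71 - 6^2)/5 = 35/5 = 7, a_7 = floor((8 + 6)/7) = 2.
  m_8 = 7*2 - 6 = 8, d_8 = (71 - 8^2)/7 = 7/7 = 1, a_8 = floor((8 + 8)/1) = 16.
  m_9 = 1*16 - 8 = 8, d_9 = (71 - 8^2)/1 = 7/1 = 7: (m_9, d_9) = (m_1, d_1) = (8, 7), so from here the quotients repeat a_1, ..., a_8; the period length is 8.
So sqrt(71) = [8; (2, 2, 1, 7, 1, 2, 2, 16)] with period length k = 8.
k is even, so the fundamental solution of x^2 - 71y^2 = 1 is (p_{k-1}, q_{k-1}) = (p_7, q_7); compute convergents through index 7.
Convergents (p_i = a_i*p_{i-1} + p_{i-2}, q_i = a_i*q_{i-1} + q_{i-2} with p_{-2}=0, p_{-1}=1, q_{-2}=1, q_{-1}=0):
  i=0: a_0=8, p_0 = 8*1 + 0 = 8, q_0 = 8*0 + 1 = 1.
  i=1: a_1=2, p_1 = 2*8 + 1 = 17, q_1 = 2*1 + 0 = 2.
  i=2: a_2=2, p_2 = 2*17 + 8 = 42, q_2 = 2*2 + 1 = 5.
  i=3: a_3=1, p_3 = 1*42 + 17 = 59, q_3 = 1*5 + 2 = 7.
  i=4: a_4=7, p_4 = 7*59 + 42 = 455, q_4 = 7*7 + 5 = 54.
  i=5: a_5=1, p_5 = 1*455 + 59 = 514, q_5 = 1*54 + 7 = 61.
  i=6: a_6=2, p_6 = 2*514 + 455 = 1483, q_6 = 2*61 + 54 = 176.
  i=7: a_7=2, p_7 = 2*1483 + 514 = 3480, q_7 = 2*176 + 61 = 413.
Check: 3480^2 - 71*413^2 = 12110400 - 12110399 = 1, so (x, y) = (3480, 413) solves the equation, and by the theorem it is the least positive solution.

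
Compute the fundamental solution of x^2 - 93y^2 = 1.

First expand sqrt(93) as a continued fraction. With x_i = (sqrt(93) + m_i)/d_i and (m_0, d_0) = (0, 1): a_0 = floor(sqrt(93)) = 9, since 9^2 = 81 <= 93 < 100 = 10^2.
Iterate m_{i+1} = d_i*a_i - m_i, d_{i+1} = (93 - m_{i+1}^2)/d_i, a_{i+1} = floor((a_0 + m_{i+1})/d_{i+1}):
  m_1 = 1*9 - 0 = 9, d_1 = (93 - 9^2)/1 = 12/1 = 12, a_1 = floor((9 + 9)/12) = 1.
  m_2 = 12*1 - 9 = 3, d_2 = (93 - 3^2)/12 = 84/12 = 7, a_2 = floor((9 + 3)/7) = 1.
  m_3 = 7*1 - 3 = 4, d_3 = (93 - 4^2)/7 = 77/7 = 11, a_3 = floor((9 + 4)/11) = 1.
  m_4 = 11*1 - 4 = 7, d_4 = (93 - 7^2)/11 = 44/11 = 4, a_4 = floor((9 + 7)/4) = 4.
  m_5 = 4*4 - 7 = 9, d_5 = (93 - 9^2)/4 = 12/4 = 3, a_5 = floor((9 + 9)/3) = 6.
  m_6 = 3*6 - 9 = 9, d_6 = (93 - 9^2)/3 = 12/3 = 4, a_6 = floor((9 + 9)/4) = 4.
  m_7 = 4*4 - 9 = 7, d_7 = (93 - 7^2)/4 = 44/4 = 11, a_7 = floor((9 + 7)/11) = 1.
  m_8 = 11*1 - 7 = 4, d_8 = (93 - 4^2)/11 = 77/11 = 7, a_8 = floor((9 + 4)/7) = 1.
  m_9 = 7*1 - 4 = 3, d_9 = (93 - 3^2)/7 = 84/7 = 12, a_9 = floor((9 + 3)/12) = 1.
  m_10 = 12*1 - 3 = 9, d_10 = (93 - 9^2)/12 = 12/12 = 1, a_10 = floor((9 + 9)/1) = 18.
  m_11 = 1*18 - 9 = 9, d_11 = (93 - 9^2)/1 = 12/1 = 12: (m_11, d_11) = (m_1, d_1) = (9, 12), so from here the quotients repeat a_1, ..., a_10; the period length is 10.
So sqrt(93) = [9; (1, 1, 1, 4, 6, 4, 1, 1, 1, 18)] with period length k = 10.
k is even, so the fundamental solution of x^2 - 93y^2 = 1 is (p_{k-1}, q_{k-1}) = (p_9, q_9); compute convergents through index 9.
Convergents (p_i = a_i*p_{i-1} + p_{i-2}, q_i = a_i*q_{i-1} + q_{i-2} with p_{-2}=0, p_{-1}=1, q_{-2}=1, q_{-1}=0):
  i=0: a_0=9, p_0 = 9*1 + 0 = 9, q_0 = 9*0 + 1 = 1.
  i=1: a_1=1, p_1 = 1*9 + 1 = 10, q_1 = 1*1 + 0 = 1.
  i=2: a_2=1, p_2 = 1*10 + 9 = 19, q_2 = 1*1 + 1 = 2.
  i=3: a_3=1, p_3 = 1*19 + 10 = 29, q_3 = 1*2 + 1 = 3.
  i=4: a_4=4, p_4 = 4*29 + 19 = 135, q_4 = 4*3 + 2 = 14.
  i=5: a_5=6, p_5 = 6*135 + 29 = 839, q_5 = 6*14 + 3 = 87.
  i=6: a_6=4, p_6 = 4*839 + 135 = 3491, q_6 = 4*87 + 14 = 362.
  i=7: a_7=1, p_7 = 1*3491 + 839 = 4330, q_7 = 1*362 + 87 = 449.
  i=8: a_8=1, p_8 = 1*4330 + 3491 = 7821, q_8 = 1*449 + 362 = 811.
  i=9: a_9=1, p_9 = 1*7821 + 4330 = 12151, q_9 = 1*811 + 449 = 1260.
Check: 12151^2 - 93*1260^2 = 147646801 - 147646800 = 1, so (x, y) = (12151, 1260) solves the equation, and by the theorem it is the least positive solution.

(x, y) = (12151, 1260)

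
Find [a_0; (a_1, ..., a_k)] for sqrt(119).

[10; (1, 9, 1, 20)]

Write x_i = (sqrt(119) + m_i)/d_i with (m_0, d_0) = (0, 1). a_0 = floor(sqrt(119)) = 10, since 10^2 = 100 <= 119 < 121 = 11^2.
Iterate m_{i+1} = d_i*a_i - m_i, d_{i+1} = (119 - m_{i+1}^2)/d_i, a_{i+1} = floor((a_0 + m_{i+1})/d_{i+1}):
  m_1 = 1*10 - 0 = 10, d_1 = (119 - 10^2)/1 = 19/1 = 19, a_1 = floor((10 + 10)/19) = 1.
  m_2 = 19*1 - 10 = 9, d_2 = (119 - 9^2)/19 = 38/19 = 2, a_2 = floor((10 + 9)/2) = 9.
  m_3 = 2*9 - 9 = 9, d_3 = (119 - 9^2)/2 = 38/2 = 19, a_3 = floor((10 + 9)/19) = 1.
  m_4 = 19*1 - 9 = 10, d_4 = (119 - 10^2)/19 = 19/19 = 1, a_4 = floor((10 + 10)/1) = 20.
  m_5 = 1*20 - 10 = 10, d_5 = (119 - 10^2)/1 = 19/1 = 19: (m_5, d_5) = (m_1, d_1) = (10, 19), so from here the quotients repeat a_1, ..., a_4; the period length is 4.
Hence the expansion of sqrt(119) is a_0 = 10 followed by the repeating block 1, 9, 1, 20 (period 4).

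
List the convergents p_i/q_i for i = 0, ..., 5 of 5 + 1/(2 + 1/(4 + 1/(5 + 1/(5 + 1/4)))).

5/1, 11/2, 49/9, 256/47, 1329/244, 5572/1023

Using the convergent recurrence p_i = a_i*p_{i-1} + p_{i-2}, q_i = a_i*q_{i-1} + q_{i-2} with p_{-2}=0, p_{-1}=1, q_{-2}=1, q_{-1}=0:
  i=0: a_0=5, p_0 = 5*1 + 0 = 5, q_0 = 5*0 + 1 = 1.
  i=1: a_1=2, p_1 = 2*5 + 1 = 11, q_1 = 2*1 + 0 = 2.
  i=2: a_2=4, p_2 = 4*11 + 5 = 49, q_2 = 4*2 + 1 = 9.
  i=3: a_3=5, p_3 = 5*49 + 11 = 256, q_3 = 5*9 + 2 = 47.
  i=4: a_4=5, p_4 = 5*256 + 49 = 1329, q_4 = 5*47 + 9 = 244.
  i=5: a_5=4, p_5 = 4*1329 + 256 = 5572, q_5 = 4*244 + 47 = 1023.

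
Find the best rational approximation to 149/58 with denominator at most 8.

Expand x = 149/58 as a continued fraction with the Euclidean algorithm:
  149 = 2*58 + 33, so a_0 = 2.
  58 = 1*33 + 25, so a_1 = 1.
  33 = 1*25 + 8, so a_2 = 1.
  25 = 3*8 + 1, so a_3 = 3.
  8 = 8*1 + 0, so a_4 = 8.
so x = [2; 1, 1, 3, 8].
Convergents (p_i = a_i*p_{i-1} + p_{i-2}, q_i = a_i*q_{i-1} + q_{i-2} with p_{-2}=0, p_{-1}=1, q_{-2}=1, q_{-1}=0), until the denominator exceeds 8:
  i=0: a_0=2, p_0 = 2*1 + 0 = 2, q_0 = 2*0 + 1 = 1.
  i=1: a_1=1, p_1 = 1*2 + 1 = 3, q_1 = 1*1 + 0 = 1.
  i=2: a_2=1, p_2 = 1*3 + 2 = 5, q_2 = 1*1 + 1 = 2.
  i=3: a_3=3, p_3 = 3*5 + 3 = 18, q_3 = 3*2 + 1 = 7.
  i=4: a_4=8, p_4 = 8*18 + 5 = 149, q_4 = 8*7 + 2 = 58.
q_4 = 58 > 8, so the last convergent with denominator <= 8 is p_3/q_3 = 18/7.
The closest fraction with denominator <= 8 is either p_3/q_3 or the intermediate fraction (k*p_3 + p_2)/(k*q_3 + q_2) with the largest k >= 1 whose denominator stays <= 8; these approach x as k grows, and every other convergent or intermediate fraction in range is farther away.
Largest k: floor((8 - q_2)/q_3) = floor((8 - 2)/7) = 0.
Since k = 0, no intermediate fraction beyond p_3/q_3 has denominator <= 8, so the convergent 18/7 is the closest (its error is |149*7 - 18*58|/(58*7) = 1/406).

18/7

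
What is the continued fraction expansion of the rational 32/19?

Run the Euclidean algorithm on 32 and 19; the successive quotients are the partial quotients a_0, a_1, ... (each step inverts the fractional part left over by the previous one):
  32 = 1*19 + 13, so a_0 = 1.
  19 = 1*13 + 6, so a_1 = 1.
  13 = 2*6 + 1, so a_2 = 2.
  6 = 6*1 + 0, so a_3 = 6.
The remainder reaches 0 after 4 divisions, so the expansion has 4 partial quotients, read off in order.

[1; 1, 2, 6]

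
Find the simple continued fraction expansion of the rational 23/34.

[0; 1, 2, 11]

Run the Euclidean algorithm on 23 and 34; the successive quotients are the partial quotients a_0, a_1, ... (each step inverts the fractional part left over by the previous one):
  23 = 0*34 + 23, so a_0 = 0.
  34 = 1*23 + 11, so a_1 = 1.
  23 = 2*11 + 1, so a_2 = 2.
  11 = 11*1 + 0, so a_3 = 11.
The remainder reaches 0 after 4 divisions, so the expansion has 4 partial quotients, read off in order.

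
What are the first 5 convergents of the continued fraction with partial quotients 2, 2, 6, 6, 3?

Using the convergent recurrence p_i = a_i*p_{i-1} + p_{i-2}, q_i = a_i*q_{i-1} + q_{i-2} with p_{-2}=0, p_{-1}=1, q_{-2}=1, q_{-1}=0:
  i=0: a_0=2, p_0 = 2*1 + 0 = 2, q_0 = 2*0 + 1 = 1.
  i=1: a_1=2, p_1 = 2*2 + 1 = 5, q_1 = 2*1 + 0 = 2.
  i=2: a_2=6, p_2 = 6*5 + 2 = 32, q_2 = 6*2 + 1 = 13.
  i=3: a_3=6, p_3 = 6*32 + 5 = 197, q_3 = 6*13 + 2 = 80.
  i=4: a_4=3, p_4 = 3*197 + 32 = 623, q_4 = 3*80 + 13 = 253.

2/1, 5/2, 32/13, 197/80, 623/253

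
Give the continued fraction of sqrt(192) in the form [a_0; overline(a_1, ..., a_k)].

Write x_i = (sqrt(192) + m_i)/d_i with (m_0, d_0) = (0, 1). a_0 = floor(sqrt(192)) = 13, since 13^2 = 169 <= 192 < 196 = 14^2.
Iterate m_{i+1} = d_i*a_i - m_i, d_{i+1} = (192 - m_{i+1}^2)/d_i, a_{i+1} = floor((a_0 + m_{i+1})/d_{i+1}):
  m_1 = 1*13 - 0 = 13, d_1 = (192 - 13^2)/1 = 23/1 = 23, a_1 = floor((13 + 13)/23) = 1.
  m_2 = 23*1 - 13 = 10, d_2 = (192 - 10^2)/23 = 92/23 = 4, a_2 = floor((13 + 10)/4) = 5.
  m_3 = 4*5 - 10 = 10, d_3 = (192 - 10^2)/4 = 92/4 = 23, a_3 = floor((13 + 10)/23) = 1.
  m_4 = 23*1 - 10 = 13, d_4 = (192 - 13^2)/23 = 23/23 = 1, a_4 = floor((13 + 13)/1) = 26.
  m_5 = 1*26 - 13 = 13, d_5 = (192 - 13^2)/1 = 23/1 = 23: (m_5, d_5) = (m_1, d_1) = (13, 23), so from here the quotients repeat a_1, ..., a_4; the period length is 4.
Hence the expansion of sqrt(192) is a_0 = 13 followed by the repeating block 1, 5, 1, 26 (period 4).

[13; overline(1, 5, 1, 26)]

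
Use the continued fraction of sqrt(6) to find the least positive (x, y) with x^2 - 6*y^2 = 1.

(x, y) = (5, 2)

First expand sqrt(6) as a continued fraction. With x_i = (sqrt(6) + m_i)/d_i and (m_0, d_0) = (0, 1): a_0 = floor(sqrt(6)) = 2, since 2^2 = 4 <= 6 < 9 = 3^2.
Iterate m_{i+1} = d_i*a_i - m_i, d_{i+1} = (6 - m_{i+1}^2)/d_i, a_{i+1} = floor((a_0 + m_{i+1})/d_{i+1}):
  m_1 = 1*2 - 0 = 2, d_1 = (6 - 2^2)/1 = 2/1 = 2, a_1 = floor((2 + 2)/2) = 2.
  m_2 = 2*2 - 2 = 2, d_2 = (6 - 2^2)/2 = 2/2 = 1, a_2 = floor((2 + 2)/1) = 4.
  m_3 = 1*4 - 2 = 2, d_3 = (6 - 2^2)/1 = 2/1 = 2: (m_3, d_3) = (m_1, d_1) = (2, 2), so from here the quotients repeat a_1, a_2; the period length is 2.
So sqrt(6) = [2; (2, 4)] with period length k = 2.
k is even, so the fundamental solution of x^2 - 6y^2 = 1 is (p_{k-1}, q_{k-1}) = (p_1, q_1); compute convergents through index 1.
Convergents (p_i = a_i*p_{i-1} + p_{i-2}, q_i = a_i*q_{i-1} + q_{i-2} with p_{-2}=0, p_{-1}=1, q_{-2}=1, q_{-1}=0):
  i=0: a_0=2, p_0 = 2*1 + 0 = 2, q_0 = 2*0 + 1 = 1.
  i=1: a_1=2, p_1 = 2*2 + 1 = 5, q_1 = 2*1 + 0 = 2.
Check: 5^2 - 6*2^2 = 25 - 24 = 1, so (x, y) = (5, 2) solves the equation, and by the theorem it is the least positive solution.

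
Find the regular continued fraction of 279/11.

Run the Euclidean algorithm on 279 and 11; the successive quotients are the partial quotients a_0, a_1, ... (each step inverts the fractional part left over by the previous one):
  279 = 25*11 + 4, so a_0 = 25.
  11 = 2*4 + 3, so a_1 = 2.
  4 = 1*3 + 1, so a_2 = 1.
  3 = 3*1 + 0, so a_3 = 3.
The remainder reaches 0 after 4 divisions, so the expansion has 4 partial quotients, read off in order.

[25; 2, 1, 3]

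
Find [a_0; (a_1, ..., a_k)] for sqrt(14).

[3; (1, 2, 1, 6)]

Write x_i = (sqrt(14) + m_i)/d_i with (m_0, d_0) = (0, 1). a_0 = floor(sqrt(14)) = 3, since 3^2 = 9 <= 14 < 16 = 4^2.
Iterate m_{i+1} = d_i*a_i - m_i, d_{i+1} = (14 - m_{i+1}^2)/d_i, a_{i+1} = floor((a_0 + m_{i+1})/d_{i+1}):
  m_1 = 1*3 - 0 = 3, d_1 = (14 - 3^2)/1 = 5/1 = 5, a_1 = floor((3 + 3)/5) = 1.
  m_2 = 5*1 - 3 = 2, d_2 = (14 - 2^2)/5 = 10/5 = 2, a_2 = floor((3 + 2)/2) = 2.
  m_3 = 2*2 - 2 = 2, d_3 = (14 - 2^2)/2 = 10/2 = 5, a_3 = floor((3 + 2)/5) = 1.
  m_4 = 5*1 - 2 = 3, d_4 = (14 - 3^2)/5 = 5/5 = 1, a_4 = floor((3 + 3)/1) = 6.
  m_5 = 1*6 - 3 = 3, d_5 = (14 - 3^2)/1 = 5/1 = 5: (m_5, d_5) = (m_1, d_1) = (3, 5), so from here the quotients repeat a_1, ..., a_4; the period length is 4.
Hence the expansion of sqrt(14) is a_0 = 3 followed by the repeating block 1, 2, 1, 6 (period 4).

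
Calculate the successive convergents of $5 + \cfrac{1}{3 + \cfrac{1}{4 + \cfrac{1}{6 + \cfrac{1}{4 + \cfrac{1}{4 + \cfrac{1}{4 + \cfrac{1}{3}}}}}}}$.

Using the convergent recurrence p_i = a_i*p_{i-1} + p_{i-2}, q_i = a_i*q_{i-1} + q_{i-2} with p_{-2}=0, p_{-1}=1, q_{-2}=1, q_{-1}=0:
  i=0: a_0=5, p_0 = 5*1 + 0 = 5, q_0 = 5*0 + 1 = 1.
  i=1: a_1=3, p_1 = 3*5 + 1 = 16, q_1 = 3*1 + 0 = 3.
  i=2: a_2=4, p_2 = 4*16 + 5 = 69, q_2 = 4*3 + 1 = 13.
  i=3: a_3=6, p_3 = 6*69 + 16 = 430, q_3 = 6*13 + 3 = 81.
  i=4: a_4=4, p_4 = 4*430 + 69 = 1789, q_4 = 4*81 + 13 = 337.
  i=5: a_5=4, p_5 = 4*1789 + 430 = 7586, q_5 = 4*337 + 81 = 1429.
  i=6: a_6=4, p_6 = 4*7586 + 1789 = 32133, q_6 = 4*1429 + 337 = 6053.
  i=7: a_7=3, p_7 = 3*32133 + 7586 = 103985, q_7 = 3*6053 + 1429 = 19588.

5/1, 16/3, 69/13, 430/81, 1789/337, 7586/1429, 32133/6053, 103985/19588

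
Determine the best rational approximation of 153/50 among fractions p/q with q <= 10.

Expand x = 153/50 as a continued fraction with the Euclidean algorithm:
  153 = 3*50 + 3, so a_0 = 3.
  50 = 16*3 + 2, so a_1 = 16.
  3 = 1*2 + 1, so a_2 = 1.
  2 = 2*1 + 0, so a_3 = 2.
so x = [3; 16, 1, 2].
Convergents (p_i = a_i*p_{i-1} + p_{i-2}, q_i = a_i*q_{i-1} + q_{i-2} with p_{-2}=0, p_{-1}=1, q_{-2}=1, q_{-1}=0), until the denominator exceeds 10:
  i=0: a_0=3, p_0 = 3*1 + 0 = 3, q_0 = 3*0 + 1 = 1.
  i=1: a_1=16, p_1 = 16*3 + 1 = 49, q_1 = 16*1 + 0 = 16.
q_1 = 16 > 10, so the last convergent with denominator <= 10 is p_0/q_0 = 3/1.
The closest fraction with denominator <= 10 is either p_0/q_0 or the intermediate fraction (k*p_0 + p_{-1})/(k*q_0 + q_{-1}) with the largest k >= 1 whose denominator stays <= 10; these approach x as k grows, and every other convergent or intermediate fraction in range is farther away.
Largest k: floor((10 - q_{-1})/q_0) = floor((10 - 0)/1) = 10 (using the seeds p_{-1} = 1, q_{-1} = 0).
That gives (10*3 + 1)/(10*1 + 0) = 31/10.
Compare the errors: |x - 3/1| = |153*1 - 3*50|/(50*1) = 3/50, and |x - 31/10| = |153*10 - 31*50|/(50*10) = 20/500.
Cross-multiplying, 20*50 = 1000 < 1500 = 3*500, so 20/500 is smaller: the intermediate fraction 31/10 is closer to x than 3/1.

31/10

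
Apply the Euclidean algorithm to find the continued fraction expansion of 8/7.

[1; 7]

Run the Euclidean algorithm on 8 and 7; the successive quotients are the partial quotients a_0, a_1, ... (each step inverts the fractional part left over by the previous one):
  8 = 1*7 + 1, so a_0 = 1.
  7 = 7*1 + 0, so a_1 = 7.
The remainder reaches 0 after 2 divisions, so the expansion has 2 partial quotients, read off in order.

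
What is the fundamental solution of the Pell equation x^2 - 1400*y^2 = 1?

(x, y) = (449, 12)

First expand sqrt(1400) as a continued fraction. With x_i = (sqrt(1400) + m_i)/d_i and (m_0, d_0) = (0, 1): a_0 = floor(sqrt(1400)) = 37, since 37^2 = 1369 <= 1400 < 1444 = 38^2.
Iterate m_{i+1} = d_i*a_i - m_i, d_{i+1} = (1400 - m_{i+1}^2)/d_i, a_{i+1} = floor((a_0 + m_{i+1})/d_{i+1}):
  m_1 = 1*37 - 0 = 37, d_1 = (1400 - 37^2)/1 = 31/1 = 31, a_1 = floor((37 + 37)/31) = 2.
  m_2 = 31*2 - 37 = 25, d_2 = (1400 - 25^2)/31 = 775/31 = 25, a_2 = floor((37 + 25)/25) = 2.
  m_3 = 25*2 - 25 = 25, d_3 = (1400 - 25^2)/25 = 775/25 = 31, a_3 = floor((37 + 25)/31) = 2.
  m_4 = 31*2 - 25 = 37, d_4 = (1400 - 37^2)/31 = 31/31 = 1, a_4 = floor((37 + 37)/1) = 74.
  m_5 = 1*74 - 37 = 37, d_5 = (1400 - 37^2)/1 = 31/1 = 31: (m_5, d_5) = (m_1, d_1) = (37, 31), so from here the quotients repeat a_1, ..., a_4; the period length is 4.
So sqrt(1400) = [37; (2, 2, 2, 74)] with period length k = 4.
k is even, so the fundamental solution of x^2 - 1400y^2 = 1 is (p_{k-1}, q_{k-1}) = (p_3, q_3); compute convergents through index 3.
Convergents (p_i = a_i*p_{i-1} + p_{i-2}, q_i = a_i*q_{i-1} + q_{i-2} with p_{-2}=0, p_{-1}=1, q_{-2}=1, q_{-1}=0):
  i=0: a_0=37, p_0 = 37*1 + 0 = 37, q_0 = 37*0 + 1 = 1.
  i=1: a_1=2, p_1 = 2*37 + 1 = 75, q_1 = 2*1 + 0 = 2.
  i=2: a_2=2, p_2 = 2*75 + 37 = 187, q_2 = 2*2 + 1 = 5.
  i=3: a_3=2, p_3 = 2*187 + 75 = 449, q_3 = 2*5 + 2 = 12.
Check: 449^2 - 1400*12^2 = 201601 - 201600 = 1, so (x, y) = (449, 12) solves the equation, and by the theorem it is the least positive solution.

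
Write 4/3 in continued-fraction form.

[1; 3]

Run the Euclidean algorithm on 4 and 3; the successive quotients are the partial quotients a_0, a_1, ... (each step inverts the fractional part left over by the previous one):
  4 = 1*3 + 1, so a_0 = 1.
  3 = 3*1 + 0, so a_1 = 3.
The remainder reaches 0 after 2 divisions, so the expansion has 2 partial quotients, read off in order.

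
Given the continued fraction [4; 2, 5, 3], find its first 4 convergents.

Using the convergent recurrence p_i = a_i*p_{i-1} + p_{i-2}, q_i = a_i*q_{i-1} + q_{i-2} with p_{-2}=0, p_{-1}=1, q_{-2}=1, q_{-1}=0:
  i=0: a_0=4, p_0 = 4*1 + 0 = 4, q_0 = 4*0 + 1 = 1.
  i=1: a_1=2, p_1 = 2*4 + 1 = 9, q_1 = 2*1 + 0 = 2.
  i=2: a_2=5, p_2 = 5*9 + 4 = 49, q_2 = 5*2 + 1 = 11.
  i=3: a_3=3, p_3 = 3*49 + 9 = 156, q_3 = 3*11 + 2 = 35.

4/1, 9/2, 49/11, 156/35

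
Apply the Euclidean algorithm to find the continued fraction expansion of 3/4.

[0; 1, 3]

Run the Euclidean algorithm on 3 and 4; the successive quotients are the partial quotients a_0, a_1, ... (each step inverts the fractional part left over by the previous one):
  3 = 0*4 + 3, so a_0 = 0.
  4 = 1*3 + 1, so a_1 = 1.
  3 = 3*1 + 0, so a_2 = 3.
The remainder reaches 0 after 3 divisions, so the expansion has 3 partial quotients, read off in order.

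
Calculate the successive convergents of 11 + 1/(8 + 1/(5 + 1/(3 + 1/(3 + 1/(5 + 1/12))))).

Using the convergent recurrence p_i = a_i*p_{i-1} + p_{i-2}, q_i = a_i*q_{i-1} + q_{i-2} with p_{-2}=0, p_{-1}=1, q_{-2}=1, q_{-1}=0:
  i=0: a_0=11, p_0 = 11*1 + 0 = 11, q_0 = 11*0 + 1 = 1.
  i=1: a_1=8, p_1 = 8*11 + 1 = 89, q_1 = 8*1 + 0 = 8.
  i=2: a_2=5, p_2 = 5*89 + 11 = 456, q_2 = 5*8 + 1 = 41.
  i=3: a_3=3, p_3 = 3*456 + 89 = 1457, q_3 = 3*41 + 8 = 131.
  i=4: a_4=3, p_4 = 3*1457 + 456 = 4827, q_4 = 3*131 + 41 = 434.
  i=5: a_5=5, p_5 = 5*4827 + 1457 = 25592, q_5 = 5*434 + 131 = 2301.
  i=6: a_6=12, p_6 = 12*25592 + 4827 = 311931, q_6 = 12*2301 + 434 = 28046.

11/1, 89/8, 456/41, 1457/131, 4827/434, 25592/2301, 311931/28046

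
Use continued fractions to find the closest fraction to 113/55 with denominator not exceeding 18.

Expand x = 113/55 as a continued fraction with the Euclidean algorithm:
  113 = 2*55 + 3, so a_0 = 2.
  55 = 18*3 + 1, so a_1 = 18.
  3 = 3*1 + 0, so a_2 = 3.
so x = [2; 18, 3].
Convergents (p_i = a_i*p_{i-1} + p_{i-2}, q_i = a_i*q_{i-1} + q_{i-2} with p_{-2}=0, p_{-1}=1, q_{-2}=1, q_{-1}=0), until the denominator exceeds 18:
  i=0: a_0=2, p_0 = 2*1 + 0 = 2, q_0 = 2*0 + 1 = 1.
  i=1: a_1=18, p_1 = 18*2 + 1 = 37, q_1 = 18*1 + 0 = 18.
  i=2: a_2=3, p_2 = 3*37 + 2 = 113, q_2 = 3*18 + 1 = 55.
q_2 = 55 > 18, so the last convergent with denominator <= 18 is p_1/q_1 = 37/18.
The closest fraction with denominator <= 18 is either p_1/q_1 or the intermediate fraction (k*p_1 + p_0)/(k*q_1 + q_0) with the largest k >= 1 whose denominator stays <= 18; these approach x as k grows, and every other convergent or intermediate fraction in range is farther away.
Largest k: floor((18 - q_0)/q_1) = floor((18 - 1)/18) = 0.
Since k = 0, no intermediate fraction beyond p_1/q_1 has denominator <= 18, so the convergent 37/18 is the closest (its error is |113*18 - 37*55|/(55*18) = 1/990).

37/18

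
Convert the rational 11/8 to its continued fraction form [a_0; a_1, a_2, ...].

Run the Euclidean algorithm on 11 and 8; the successive quotients are the partial quotients a_0, a_1, ... (each step inverts the fractional part left over by the previous one):
  11 = 1*8 + 3, so a_0 = 1.
  8 = 2*3 + 2, so a_1 = 2.
  3 = 1*2 + 1, so a_2 = 1.
  2 = 2*1 + 0, so a_3 = 2.
The remainder reaches 0 after 4 divisions, so the expansion has 4 partial quotients, read off in order.

[1; 2, 1, 2]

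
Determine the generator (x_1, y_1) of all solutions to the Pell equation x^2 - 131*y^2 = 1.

(x, y) = (10610, 927)

First expand sqrt(131) as a continued fraction. With x_i = (sqrt(131) + m_i)/d_i and (m_0, d_0) = (0, 1): a_0 = floor(sqrt(131)) = 11, since 11^2 = 121 <= 131 < 144 = 12^2.
Iterate m_{i+1} = d_i*a_i - m_i, d_{i+1} = (131 - m_{i+1}^2)/d_i, a_{i+1} = floor((a_0 + m_{i+1})/d_{i+1}):
  m_1 = 1*11 - 0 = 11, d_1 = (131 - 11^2)/1 = 10/1 = 10, a_1 = floor((11 + 11)/10) = 2.
  m_2 = 10*2 - 11 = 9, d_2 = (131 - 9^2)/10 = 50/10 = 5, a_2 = floor((11 + 9)/5) = 4.
  m_3 = 5*4 - 9 = 11, d_3 = (131 - 11^2)/5 = 10/5 = 2, a_3 = floor((11 + 11)/2) = 11.
  m_4 = 2*11 - 11 = 11, d_4 = (131 - 11^2)/2 = 10/2 = 5, a_4 = floor((11 + 11)/5) = 4.
  m_5 = 5*4 - 11 = 9, d_5 = (131 - 9^2)/5 = 50/5 = 10, a_5 = floor((11 + 9)/10) = 2.
  m_6 = 10*2 - 9 = 11, d_6 = (131 - 11^2)/10 = 10/10 = 1, a_6 = floor((11 + 11)/1) = 22.
  m_7 = 1*22 - 11 = 11, d_7 = (131 - 11^2)/1 = 10/1 = 10: (m_7, d_7) = (m_1, d_1) = (11, 10), so from here the quotients repeat a_1, ..., a_6; the period length is 6.
So sqrt(131) = [11; (2, 4, 11, 4, 2, 22)] with period length k = 6.
k is even, so the fundamental solution of x^2 - 131y^2 = 1 is (p_{k-1}, q_{k-1}) = (p_5, q_5); compute convergents through index 5.
Convergents (p_i = a_i*p_{i-1} + p_{i-2}, q_i = a_i*q_{i-1} + q_{i-2} with p_{-2}=0, p_{-1}=1, q_{-2}=1, q_{-1}=0):
  i=0: a_0=11, p_0 = 11*1 + 0 = 11, q_0 = 11*0 + 1 = 1.
  i=1: a_1=2, p_1 = 2*11 + 1 = 23, q_1 = 2*1 + 0 = 2.
  i=2: a_2=4, p_2 = 4*23 + 11 = 103, q_2 = 4*2 + 1 = 9.
  i=3: a_3=11, p_3 = 11*103 + 23 = 1156, q_3 = 11*9 + 2 = 101.
  i=4: a_4=4, p_4 = 4*1156 + 103 = 4727, q_4 = 4*101 + 9 = 413.
  i=5: a_5=2, p_5 = 2*4727 + 1156 = 10610, q_5 = 2*413 + 101 = 927.
Check: 10610^2 - 131*927^2 = 112572100 - 112572099 = 1, so (x, y) = (10610, 927) solves the equation, and by the theorem it is the least positive solution.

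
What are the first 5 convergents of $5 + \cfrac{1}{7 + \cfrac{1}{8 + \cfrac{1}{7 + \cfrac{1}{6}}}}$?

Using the convergent recurrence p_i = a_i*p_{i-1} + p_{i-2}, q_i = a_i*q_{i-1} + q_{i-2} with p_{-2}=0, p_{-1}=1, q_{-2}=1, q_{-1}=0:
  i=0: a_0=5, p_0 = 5*1 + 0 = 5, q_0 = 5*0 + 1 = 1.
  i=1: a_1=7, p_1 = 7*5 + 1 = 36, q_1 = 7*1 + 0 = 7.
  i=2: a_2=8, p_2 = 8*36 + 5 = 293, q_2 = 8*7 + 1 = 57.
  i=3: a_3=7, p_3 = 7*293 + 36 = 2087, q_3 = 7*57 + 7 = 406.
  i=4: a_4=6, p_4 = 6*2087 + 293 = 12815, q_4 = 6*406 + 57 = 2493.

5/1, 36/7, 293/57, 2087/406, 12815/2493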